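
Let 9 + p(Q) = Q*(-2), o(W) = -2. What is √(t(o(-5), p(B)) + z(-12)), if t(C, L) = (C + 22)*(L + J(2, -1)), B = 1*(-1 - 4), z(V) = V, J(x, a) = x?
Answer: 4*√3 ≈ 6.9282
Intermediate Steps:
B = -5 (B = 1*(-5) = -5)
p(Q) = -9 - 2*Q (p(Q) = -9 + Q*(-2) = -9 - 2*Q)
t(C, L) = (2 + L)*(22 + C) (t(C, L) = (C + 22)*(L + 2) = (22 + C)*(2 + L) = (2 + L)*(22 + C))
√(t(o(-5), p(B)) + z(-12)) = √((44 + 2*(-2) + 22*(-9 - 2*(-5)) - 2*(-9 - 2*(-5))) - 12) = √((44 - 4 + 22*(-9 + 10) - 2*(-9 + 10)) - 12) = √((44 - 4 + 22*1 - 2*1) - 12) = √((44 - 4 + 22 - 2) - 12) = √(60 - 12) = √48 = 4*√3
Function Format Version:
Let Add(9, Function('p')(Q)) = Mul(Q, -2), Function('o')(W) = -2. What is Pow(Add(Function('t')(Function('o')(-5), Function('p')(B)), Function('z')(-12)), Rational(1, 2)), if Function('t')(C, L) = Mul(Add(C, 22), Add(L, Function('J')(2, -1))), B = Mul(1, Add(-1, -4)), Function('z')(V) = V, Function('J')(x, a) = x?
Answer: Mul(4, Pow(3, Rational(1, 2))) ≈ 6.9282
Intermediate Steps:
B = -5 (B = Mul(1, -5) = -5)
Function('p')(Q) = Add(-9, Mul(-2, Q)) (Function('p')(Q) = Add(-9, Mul(Q, -2)) = Add(-9, Mul(-2, Q)))
Function('t')(C, L) = Mul(Add(2, L), Add(22, C)) (Function('t')(C, L) = Mul(Add(C, 22), Add(L, 2)) = Mul(Add(22, C), Add(2, L)) = Mul(Add(2, L), Add(22, C)))
Pow(Add(Function('t')(Function('o')(-5), Function('p')(B)), Function('z')(-12)), Rational(1, 2)) = Pow(Add(Add(44, Mul(2, -2), Mul(22, Add(-9, Mul(-2, -5))), Mul(-2, Add(-9, Mul(-2, -5)))), -12), Rational(1, 2)) = Pow(Add(Add(44, -4, Mul(22, Add(-9, 10)), Mul(-2, Add(-9, 10))), -12), Rational(1, 2)) = Pow(Add(Add(44, -4, Mul(22, 1), Mul(-2, 1)), -12), Rational(1, 2)) = Pow(Add(Add(44, -4, 22, -2), -12), Rational(1, 2)) = Pow(Add(60, -12), Rational(1, 2)) = Pow(48, Rational(1, 2)) = Mul(4, Pow(3, Rational(1, 2)))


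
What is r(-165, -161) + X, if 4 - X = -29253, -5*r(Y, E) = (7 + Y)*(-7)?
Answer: 145179/5 ≈ 29036.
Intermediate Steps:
r(Y, E) = 49/5 + 7*Y/5 (r(Y, E) = -(7 + Y)*(-7)/5 = -(-49 - 7*Y)/5 = 49/5 + 7*Y/5)
X = 29257 (X = 4 - 1*(-29253) = 4 + 29253 = 29257)
r(-165, -161) + X = (49/5 + (7/5)*(-165)) + 29257 = (49/5 - 231) + 29257 = -1106/5 + 29257 = 145179/5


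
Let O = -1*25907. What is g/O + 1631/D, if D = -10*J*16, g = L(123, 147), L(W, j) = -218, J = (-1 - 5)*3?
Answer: 42882157/74612160 ≈ 0.57473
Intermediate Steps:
J = -18 (J = -6*3 = -18)
O = -25907
g = -218
D = 2880 (D = -10*(-18)*16 = 180*16 = 2880)
g/O + 1631/D = -218/(-25907) + 1631/2880 = -218*(-1/25907) + 1631*(1/2880) = 218/25907 + 1631/2880 = 42882157/74612160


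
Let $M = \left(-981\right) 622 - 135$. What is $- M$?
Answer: $610317$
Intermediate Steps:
$M = -610317$ ($M = -610182 + \left(\left(-72 + \left(-117 + 98\right)\right) - 44\right) = -610182 - 135 = -610317$)
$- M = \left(-1\right) \left(-610317\right) = 610317$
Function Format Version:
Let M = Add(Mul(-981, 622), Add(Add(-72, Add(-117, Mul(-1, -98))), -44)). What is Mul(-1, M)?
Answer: 610317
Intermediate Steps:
M = -610317 (M = Add(-610182, Add(Add(-72, Add(-117, 98)), -44)) = Add(-610182, Add(Add(-72, -19), -44)) = Add(-610182, Add(-91, -44)) = Add(-610182, -135) = -610317)
Mul(-1, M) = Mul(-1, -610317) = 610317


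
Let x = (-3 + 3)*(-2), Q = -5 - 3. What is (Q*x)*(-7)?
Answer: 0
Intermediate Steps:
Q = -8
x = 0 (x = 0*(-2) = 0)
(Q*x)*(-7) = -8*0*(-7) = 0*(-7) = 0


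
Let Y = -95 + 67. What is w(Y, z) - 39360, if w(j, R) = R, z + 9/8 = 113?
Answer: -313985/8 ≈ -39248.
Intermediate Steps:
z = 895/8 (z = -9/8 + 113 = 895/8 ≈ 111.88)
Y = -28
w(Y, z) - 39360 = 895/8 - 39360 = -313985/8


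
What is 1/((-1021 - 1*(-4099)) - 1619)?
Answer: 1/1459 ≈ 0.00068540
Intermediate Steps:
1/((-1021 - 1*(-4099)) - 1619) = 1/((-1021 + 4099) - 1619) = 1/(3078 - 1619) = 1/1459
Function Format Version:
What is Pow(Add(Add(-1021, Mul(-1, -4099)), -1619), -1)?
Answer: Rational(1, 1459) ≈ 0.00068540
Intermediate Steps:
Pow(Add(Add(-1021, Mul(-1, -4099)), -1619), -1) = Pow(Add(Add(-1021, 4099), -1619), -1) = Pow(Add(3078, -1619), -1) = Pow(1459, -1) = Rational(1, 1459)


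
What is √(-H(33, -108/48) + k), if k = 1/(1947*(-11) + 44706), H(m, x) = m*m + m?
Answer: I*√608547555273/23289 ≈ 33.496*I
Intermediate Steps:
H(m, x) = m + m² (H(m, x) = m² + m = m + m²)
k = 1/23289 (k = 1/(-21417 + 44706) = 1/23289 ≈ 4.2939e-5)
√(-H(33, -108/48) + k) = √(-33*(1 + 33) + 1/23289) = √(-33*34 + 1/23289) = √(-1*1122 + 1/23289) = √(-1122 + 1/23289) = √(-26130257/23289) = I*√608547555273/23289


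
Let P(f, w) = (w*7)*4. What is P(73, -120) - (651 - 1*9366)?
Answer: 5355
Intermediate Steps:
P(f, w) = 28*w (P(f, w) = (7*w)*4 = 28*w)
P(73, -120) - (651 - 1*9366) = 28*(-120) - (651 - 1*9366) = -3360 - (651 - 9366) = -3360 - 1*(-8715) = -3360 + 8715 = 5355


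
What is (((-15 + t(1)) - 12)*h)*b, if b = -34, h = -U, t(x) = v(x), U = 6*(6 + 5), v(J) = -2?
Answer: -65076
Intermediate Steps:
U = 66 (U = 6*11 = 66)
t(x) = -2
h = -66 (h = -1*66 = -66)
(((-15 + t(1)) - 12)*h)*b = (((-15 - 2) - 12)*(-66))*(-34) = ((-17 - 12)*(-66))*(-34) = -29*(-66)*(-34) = 1914*(-34) = -65076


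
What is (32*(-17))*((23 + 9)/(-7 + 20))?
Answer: -17408/13 ≈ -1339.1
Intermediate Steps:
(32*(-17))*((23 + 9)/(-7 + 20)) = -17408/13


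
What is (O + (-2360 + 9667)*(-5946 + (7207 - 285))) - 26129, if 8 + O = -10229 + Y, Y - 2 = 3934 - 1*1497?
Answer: 7097705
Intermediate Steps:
Y = 2439 (Y = 2 + (3934 - 1*1497) = 2 + (3934 - 1497) = 2 + 2437 = 2439)
O = -7798 (O = -8 + (-10229 + 2439) = -8 - 7790 = -7798)
(O + (-2360 + 9667)*(-5946 + (7207 - 285))) - 26129 = (-7798 + (-2360 + 9667)*(-5946 + (7207 - 285))) - 26129 = (-7798 + 7307*(-5946 + 6922)) - 26129 = (-7798 + 7307*976) - 26129 = (-7798 + 7131632) - 26129 = 7123834 - 26129 = 7097705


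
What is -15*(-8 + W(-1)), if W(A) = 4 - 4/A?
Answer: 0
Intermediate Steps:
-15*(-8 + W(-1)) = -15*(-8 + (4 - 4/(-1))) = -15*(-8 + (4 - 4*(-1))) = -15*(-8 + (4 + 4)) = -15*(-8 + 8) = -15*0 = 0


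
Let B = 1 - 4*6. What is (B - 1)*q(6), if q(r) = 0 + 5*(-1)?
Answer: 120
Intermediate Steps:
q(r) = -5 (q(r) = 0 - 5 = -5)
B = -23 (B = 1 - 24 = -23)
(B - 1)*q(6) = (-23 - 1)*(-5) = -24*(-5) = 120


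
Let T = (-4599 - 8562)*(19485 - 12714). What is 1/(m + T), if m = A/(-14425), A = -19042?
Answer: -14425/1285456895633 ≈ -1.1222e-8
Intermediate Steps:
m = 19042/14425 (m = -19042/(-14425) = -19042*(-1/14425) = 19042/14425 ≈ 1.3201)
T = -89113131 (T = -13161*6771 = -89113131)
1/(m + T) = 1/(19042/14425 - 89113131) = 1/(-1285456895633/14425) = -14425/1285456895633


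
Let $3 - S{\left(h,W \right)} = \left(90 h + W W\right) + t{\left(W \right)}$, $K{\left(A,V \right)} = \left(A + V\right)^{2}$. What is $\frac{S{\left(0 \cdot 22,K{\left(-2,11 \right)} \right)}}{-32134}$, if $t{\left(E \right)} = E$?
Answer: $\frac{6639}{32134} \approx 0.2066$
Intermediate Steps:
$S{\left(h,W \right)} = 3 - W - W^{2} - 90 h$ ($S{\left(h,W \right)} = 3 - \left(\left(90 h + W W\right) + W\right) = 3 - \left(\left(90 h + W^{2}\right) + W\right) = 3 - \left(\left(W^{2} + 90 h\right) + W\right) = 3 - \left(W + W^{2} + 90 h\right) = 3 - W - W^{2} - 90 h$)
$\frac{S{\left(0 \cdot 22,K{\left(-2,11 \right)} \right)}}{-32134} = \frac{3 - \left(-2 + 11\right)^{2} - \left(\left(-2 + 11\right)^{2}\right)^{2} - 90 \cdot 0 \cdot 22}{-32134} = \left(3 - 9^{2} - \left(9^{2}\right)^{2} - 0\right) \left(- \frac{1}{32134}\right) = \left(3 - 81 - 81^{2} + 0\right) \left(- \frac{1}{32134}\right) = \left(3 - 81 - 6561 + 0\right) \left(- \frac{1}{32134}\right) = \left(-6639\right) \left(- \frac{1}{32134}\right) = \frac{6639}{32134}$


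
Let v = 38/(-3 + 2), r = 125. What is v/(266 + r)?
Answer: -38/391 ≈ -0.097187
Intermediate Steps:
v = -38 (v = 38/(-1) = -1*38 = -38)
v/(266 + r) = -38/(266 + 125) = -38/391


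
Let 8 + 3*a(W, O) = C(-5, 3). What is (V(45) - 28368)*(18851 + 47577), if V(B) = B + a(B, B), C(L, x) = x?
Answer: -5644652872/3 ≈ -1.8816e+9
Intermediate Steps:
a(W, O) = -5/3 (a(W, O) = -8/3 + (1/3)*3 = -8/3 + 1 = -5/3)
V(B) = -5/3 + B (V(B) = B - 5/3 = -5/3 + B)
(V(45) - 28368)*(18851 + 47577) = ((-5/3 + 45) - 28368)*(18851 + 47577) = (130/3 - 28368)*66428 = -84974/3*66428 = -5644652872/3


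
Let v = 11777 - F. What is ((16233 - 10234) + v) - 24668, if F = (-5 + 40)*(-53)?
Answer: -5037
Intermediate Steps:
F = -1855 (F = 35*(-53) = -1855)
v = 13632 (v = 11777 - 1*(-1855) = 11777 + 1855 = 13632)
((16233 - 10234) + v) - 24668 = ((16233 - 10234) + 13632) - 24668 = (5999 + 13632) - 24668 = 19631 - 24668 = -5037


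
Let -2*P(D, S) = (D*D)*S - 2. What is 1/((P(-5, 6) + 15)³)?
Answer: -1/205379 ≈ -4.8690e-6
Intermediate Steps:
P(D, S) = 1 - S*D²/2 (P(D, S) = -((D*D)*S - 2)/2 = -(D²*S - 2)/2 = -(S*D² - 2)/2 = -(-2 + S*D²)/2 = 1 - S*D²/2)
1/((P(-5, 6) + 15)³) = 1/(((1 - ½*6*(-5)²) + 15)³) = 1/(((1 - ½*6*25) + 15)³) = 1/(((1 - 75) + 15)³) = 1/((-74 + 15)³) = 1/((-59)³) = 1/(-205379) = -1/205379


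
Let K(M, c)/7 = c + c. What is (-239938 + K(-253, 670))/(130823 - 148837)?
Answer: 115279/9007 ≈ 12.799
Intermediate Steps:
K(M, c) = 14*c (K(M, c) = 7*(c + c) = 7*(2*c) = 14*c)
(-239938 + K(-253, 670))/(130823 - 148837) = (-239938 + 14*670)/(130823 - 148837) = (-239938 + 9380)/(-18014) = -230558*(-1/18014) = 115279/9007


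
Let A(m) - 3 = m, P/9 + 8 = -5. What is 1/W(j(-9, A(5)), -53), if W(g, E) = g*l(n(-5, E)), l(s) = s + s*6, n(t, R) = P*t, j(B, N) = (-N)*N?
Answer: -1/262080 ≈ -3.8156e-6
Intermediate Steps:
P = -117 (P = -72 + 9*(-5) = -72 - 45 = -117)
A(m) = 3 + m
j(B, N) = -N²
n(t, R) = -117*t
l(s) = 7*s (l(s) = s + 6*s = 7*s)
W(g, E) = 4095*g (W(g, E) = g*(7*(-117*(-5))) = g*(7*585) = g*4095 = 4095*g)
1/W(j(-9, A(5)), -53) = 1/(4095*(-(3 + 5)²)) = 1/(4095*(-1*8²)) = 1/(4095*(-1*64)) = 1/(4095*(-64)) = 1/(-262080) = -1/262080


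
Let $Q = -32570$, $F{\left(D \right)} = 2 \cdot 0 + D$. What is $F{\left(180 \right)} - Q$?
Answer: $32750$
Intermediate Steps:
$F{\left(D \right)} = D$ ($F{\left(D \right)} = 0 + D = D$)
$F{\left(180 \right)} - Q = 180 - -32570 = 180 + 32570 = 32750$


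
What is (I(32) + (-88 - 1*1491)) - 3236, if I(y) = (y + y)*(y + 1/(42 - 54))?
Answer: -8317/3 ≈ -2772.3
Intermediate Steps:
I(y) = 2*y*(-1/12 + y) (I(y) = (2*y)*(y + 1/(-12)) = (2*y)*(y - 1/12) = (2*y)*(-1/12 + y) = 2*y*(-1/12 + y))
(I(32) + (-88 - 1*1491)) - 3236 = ((⅙)*32*(-1 + 12*32) + (-88 - 1*1491)) - 3236 = ((⅙)*32*(-1 + 384) + (-88 - 1491)) - 3236 = ((⅙)*32*383 - 1579) - 3236 = (6128/3 - 1579) - 3236 = 1391/3 - 3236 = -8317/3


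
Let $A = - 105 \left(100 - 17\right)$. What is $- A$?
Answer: $8715$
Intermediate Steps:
$A = -8715$ ($A = - 105 \left(100 + \left(-24 + 7\right)\right) = - 105 \left(100 - 17\right) = \left(-105\right) 83 = -8715$)
$- A = \left(-1\right) \left(-8715\right) = 8715$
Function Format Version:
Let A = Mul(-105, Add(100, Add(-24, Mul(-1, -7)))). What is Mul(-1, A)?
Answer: 8715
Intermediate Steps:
A = -8715 (A = Mul(-105, Add(100, Add(-24, 7))) = Mul(-105, Add(100, -17)) = Mul(-105, 83) = -8715)
Mul(-1, A) = Mul(-1, -8715) = 8715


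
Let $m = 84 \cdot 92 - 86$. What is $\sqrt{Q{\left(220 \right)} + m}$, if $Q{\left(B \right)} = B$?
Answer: $\sqrt{7862} \approx 88.668$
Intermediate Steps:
$m = 7642$ ($m = 7728 - 86 = 7642$)
$\sqrt{Q{\left(220 \right)} + m} = \sqrt{220 + 7642} = \sqrt{7862}$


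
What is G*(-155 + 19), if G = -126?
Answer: 17136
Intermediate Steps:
G*(-155 + 19) = -126*(-155 + 19) = -126*(-136) = 17136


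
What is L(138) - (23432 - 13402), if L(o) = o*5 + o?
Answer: -9202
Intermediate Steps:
L(o) = 6*o (L(o) = 5*o + o = 6*o)
L(138) - (23432 - 13402) = 6*138 - (23432 - 13402) = 828 - 1*10030 = 828 - 10030 = -9202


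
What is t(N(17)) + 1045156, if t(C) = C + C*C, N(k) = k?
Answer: 1045462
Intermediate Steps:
t(C) = C + C**2
t(N(17)) + 1045156 = 17*(1 + 17) + 1045156 = 17*18 + 1045156 = 306 + 1045156 = 1045462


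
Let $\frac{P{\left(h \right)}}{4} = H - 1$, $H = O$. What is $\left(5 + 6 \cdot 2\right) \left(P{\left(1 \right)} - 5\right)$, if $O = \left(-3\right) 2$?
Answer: $-561$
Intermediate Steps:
$O = -6$
$H = -6$
$P{\left(h \right)} = -28$ ($P{\left(h \right)} = 4 \left(-6 - 1\right) = 4 \left(-7\right) = -28$)
$\left(5 + 6 \cdot 2\right) \left(P{\left(1 \right)} - 5\right) = \left(5 + 6 \cdot 2\right) \left(-28 - 5\right) = \left(5 + 12\right) \left(-33\right) = 17 \left(-33\right) = -561$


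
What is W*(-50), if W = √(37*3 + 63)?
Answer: -50*√174 ≈ -659.54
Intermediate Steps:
W = √174 (W = √(111 + 63) = √174 ≈ 13.191)
W*(-50) = √174*(-50) = -50*√174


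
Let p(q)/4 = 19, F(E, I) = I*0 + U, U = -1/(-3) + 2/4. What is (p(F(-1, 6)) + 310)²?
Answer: 148996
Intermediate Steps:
U = ⅚ (U = -1*(-⅓) + 2*(¼) = ⅓ + ½ = ⅚ ≈ 0.83333)
F(E, I) = ⅚ (F(E, I) = I*0 + ⅚ = 0 + ⅚ = ⅚)
p(q) = 76 (p(q) = 4*19 = 76)
(p(F(-1, 6)) + 310)² = (76 + 310)² = 386² = 148996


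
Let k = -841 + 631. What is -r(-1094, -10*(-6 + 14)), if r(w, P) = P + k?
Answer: 290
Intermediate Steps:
k = -210
r(w, P) = -210 + P (r(w, P) = P - 210 = -210 + P)
-r(-1094, -10*(-6 + 14)) = -(-210 - 10*(-6 + 14)) = -(-210 - 10*8) = -(-210 - 80) = -1*(-290) = 290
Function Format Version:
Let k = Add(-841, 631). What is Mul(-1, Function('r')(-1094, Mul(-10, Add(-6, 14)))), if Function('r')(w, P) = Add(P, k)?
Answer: 290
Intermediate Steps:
k = -210
Function('r')(w, P) = Add(-210, P) (Function('r')(w, P) = Add(P, -210) = Add(-210, P))
Mul(-1, Function('r')(-1094, Mul(-10, Add(-6, 14)))) = Mul(-1, Add(-210, Mul(-10, Add(-6, 14)))) = Mul(-1, Add(-210, Mul(-10, 8))) = Mul(-1, Add(-210, -80)) = Mul(-1, -290) = 290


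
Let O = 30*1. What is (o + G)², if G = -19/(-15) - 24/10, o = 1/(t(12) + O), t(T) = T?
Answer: 54289/44100 ≈ 1.2310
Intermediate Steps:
O = 30
o = 1/42 (o = 1/(12 + 30) = 1/42 ≈ 0.023810)
G = -17/15 (G = -19*(-1/15) - 24*⅒ = 19/15 - 12/5 = -17/15 ≈ -1.1333)
(o + G)² = (1/42 - 17/15)² = (-233/210)² = 54289/44100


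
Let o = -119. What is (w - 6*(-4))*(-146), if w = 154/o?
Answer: -56356/17 ≈ -3315.1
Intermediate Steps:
w = -22/17 (w = 154/(-119) = 154*(-1/119) = -22/17 ≈ -1.2941)
(w - 6*(-4))*(-146) = (-22/17 - 6*(-4))*(-146) = (-22/17 + 24)*(-146) = (386/17)*(-146) = -56356/17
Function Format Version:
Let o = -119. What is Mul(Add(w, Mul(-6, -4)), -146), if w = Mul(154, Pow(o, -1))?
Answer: Rational(-56356, 17) ≈ -3315.1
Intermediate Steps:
w = Rational(-22, 17) (w = Mul(154, Pow(-119, -1)) = Mul(154, Rational(-1, 119)) = Rational(-22, 17) ≈ -1.2941)
Mul(Add(w, Mul(-6, -4)), -146) = Mul(Add(Rational(-22, 17), Mul(-6, -4)), -146) = Mul(Add(Rational(-22, 17), 24), -146) = Mul(Rational(386, 17), -146) = Rational(-56356, 17)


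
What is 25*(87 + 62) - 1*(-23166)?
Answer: 26891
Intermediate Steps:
25*(87 + 62) - 1*(-23166) = 25*149 + 23166 = 3725 + 23166 = 26891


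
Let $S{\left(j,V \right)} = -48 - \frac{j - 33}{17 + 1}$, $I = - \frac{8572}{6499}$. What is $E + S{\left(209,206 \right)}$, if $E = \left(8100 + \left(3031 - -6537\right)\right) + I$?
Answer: $\frac{1029962360}{58491} \approx 17609.0$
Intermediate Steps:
$I = - \frac{8572}{6499}$ ($I = \left(-8572\right) \frac{1}{6499} = - \frac{8572}{6499} \approx -1.319$)
$E = \frac{114815760}{6499}$ ($E = \left(8100 + \left(3031 - -6537\right)\right) - \frac{8572}{6499} = \left(8100 + \left(3031 + 6537\right)\right) - \frac{8572}{6499} = \left(8100 + 9568\right) - \frac{8572}{6499} = 17668 - \frac{8572}{6499} = \frac{114815760}{6499} \approx 17667.0$)
$S{\left(j,V \right)} = - \frac{277}{6} - \frac{j}{18}$ ($S{\left(j,V \right)} = -48 - \frac{-33 + j}{18} = -48 - \left(-33 + j\right) \frac{1}{18} = -48 - \left(- \frac{11}{6} + \frac{j}{18}\right) = - \frac{277}{6} - \frac{j}{18}$)
$E + S{\left(209,206 \right)} = \frac{114815760}{6499} - \frac{520}{9} = \frac{1029962360}{58491}$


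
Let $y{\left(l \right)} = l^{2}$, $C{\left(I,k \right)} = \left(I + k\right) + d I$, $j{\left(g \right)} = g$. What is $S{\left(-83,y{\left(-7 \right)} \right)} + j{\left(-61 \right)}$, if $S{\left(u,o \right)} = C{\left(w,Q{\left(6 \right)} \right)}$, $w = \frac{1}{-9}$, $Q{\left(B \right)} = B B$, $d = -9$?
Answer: $- \frac{217}{9} \approx -24.111$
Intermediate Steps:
$Q{\left(B \right)} = B^{2}$
$w = - \frac{1}{9} \approx -0.11111$
$C{\left(I,k \right)} = k - 8 I$ ($C{\left(I,k \right)} = \left(I + k\right) - 9 I = k - 8 I$)
$S{\left(u,o \right)} = \frac{332}{9}$ ($S{\left(u,o \right)} = 6^{2} - - \frac{8}{9} = 36 + \frac{8}{9} = \frac{332}{9}$)
$S{\left(-83,y{\left(-7 \right)} \right)} + j{\left(-61 \right)} = \frac{332}{9} - 61 = - \frac{217}{9}$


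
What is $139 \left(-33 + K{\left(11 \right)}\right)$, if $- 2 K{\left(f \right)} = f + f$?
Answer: $-6116$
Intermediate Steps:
$K{\left(f \right)} = - f$ ($K{\left(f \right)} = - \frac{f + f}{2} = - \frac{2 f}{2} = - f$)
$139 \left(-33 + K{\left(11 \right)}\right) = 139 \left(-33 - 11\right) = 139 \left(-44\right) = -6116$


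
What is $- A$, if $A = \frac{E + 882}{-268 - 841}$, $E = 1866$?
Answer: $\frac{2748}{1109} \approx 2.4779$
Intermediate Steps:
$A = - \frac{2748}{1109}$ ($A = \frac{1866 + 882}{-268 - 841} = \frac{2748}{-1109} = 2748 \left(- \frac{1}{1109}\right) = - \frac{2748}{1109} \approx -2.4779$)
$- A = \left(-1\right) \left(- \frac{2748}{1109}\right) = \frac{2748}{1109}$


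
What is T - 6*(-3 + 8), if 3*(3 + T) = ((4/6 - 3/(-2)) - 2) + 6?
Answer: -557/18 ≈ -30.944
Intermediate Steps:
T = -17/18 (T = -3 + (((4/6 - 3/(-2)) - 2) + 6)/3 = -3 + (((4*(1/6) - 3*(-1/2)) - 2) + 6)/3 = -3 + (((2/3 + 3/2) - 2) + 6)/3 = -3 + ((13/6 - 2) + 6)/3 = -3 + (1/6 + 6)/3 = -3 + (1/3)*(37/6) = -3 + 37/18 = -17/18 ≈ -0.94444)
T - 6*(-3 + 8) = -17/18 - 6*(-3 + 8) = -17/18 - 6*5 = -17/18 - 30 = -557/18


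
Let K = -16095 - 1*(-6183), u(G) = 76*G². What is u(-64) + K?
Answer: 301384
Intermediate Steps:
K = -9912 (K = -16095 + 6183 = -9912)
u(-64) + K = 76*(-64)² - 9912 = 76*4096 - 9912 = 311296 - 9912 = 301384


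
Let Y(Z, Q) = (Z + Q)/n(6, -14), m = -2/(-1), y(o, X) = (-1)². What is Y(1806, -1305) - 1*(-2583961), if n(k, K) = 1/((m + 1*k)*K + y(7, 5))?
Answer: 2528350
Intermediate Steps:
y(o, X) = 1
m = 2 (m = -2*(-1) = 2)
n(k, K) = 1/(1 + K*(2 + k)) (n(k, K) = 1/((2 + 1*k)*K + 1) = 1/((2 + k)*K + 1) = 1/(K*(2 + k) + 1) = 1/(1 + K*(2 + k)))
Y(Z, Q) = -111*Q - 111*Z (Y(Z, Q) = (Z + Q)/(1/(1 + 2*(-14) - 14*6)) = (Q + Z)/(1/(1 - 28 - 84)) = (Q + Z)/(1/(-111)) = (Q + Z)/(-1/111) = (Q + Z)*(-111) = -111*Q - 111*Z)
Y(1806, -1305) - 1*(-2583961) = (-111*(-1305) - 111*1806) - 1*(-2583961) = (144855 - 200466) + 2583961 = -55611 + 2583961 = 2528350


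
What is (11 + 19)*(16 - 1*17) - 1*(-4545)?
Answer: 4515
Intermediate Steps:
(11 + 19)*(16 - 1*17) - 1*(-4545) = 30*(16 - 17) + 4545 = 30*(-1) + 4545 = -30 + 4545 = 4515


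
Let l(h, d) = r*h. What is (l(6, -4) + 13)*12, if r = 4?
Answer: 444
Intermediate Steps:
l(h, d) = 4*h
(l(6, -4) + 13)*12 = (4*6 + 13)*12 = (24 + 13)*12 = 37*12 = 444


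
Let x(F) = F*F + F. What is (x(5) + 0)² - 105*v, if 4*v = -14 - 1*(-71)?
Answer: -2385/4 ≈ -596.25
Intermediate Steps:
v = 57/4 (v = (-14 - 1*(-71))/4 = (-14 + 71)/4 = (¼)*57 = 57/4 ≈ 14.250)
x(F) = F + F² (x(F) = F² + F = F + F²)
(x(5) + 0)² - 105*v = (5*(1 + 5) + 0)² - 105*57/4 = (5*6 + 0)² - 5985/4 = (30 + 0)² - 5985/4 = 30² - 5985/4 = 900 - 5985/4 = -2385/4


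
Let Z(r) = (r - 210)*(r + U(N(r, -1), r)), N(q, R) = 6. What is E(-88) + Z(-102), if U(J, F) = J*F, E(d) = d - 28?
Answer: 222652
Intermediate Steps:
E(d) = -28 + d
U(J, F) = F*J
Z(r) = 7*r*(-210 + r) (Z(r) = (r - 210)*(r + r*6) = (-210 + r)*(r + 6*r) = (-210 + r)*(7*r) = 7*r*(-210 + r))
E(-88) + Z(-102) = (-28 - 88) + 7*(-102)*(-210 - 102) = -116 + 7*(-102)*(-312) = -116 + 222768 = 222652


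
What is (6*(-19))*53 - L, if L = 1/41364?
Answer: -249921289/41364 ≈ -6042.0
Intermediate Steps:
L = 1/41364 ≈ 2.4176e-5
(6*(-19))*53 - L = (6*(-19))*53 - 1*1/41364 = -114*53 - 1/41364 = -6042 - 1/41364 = -249921289/41364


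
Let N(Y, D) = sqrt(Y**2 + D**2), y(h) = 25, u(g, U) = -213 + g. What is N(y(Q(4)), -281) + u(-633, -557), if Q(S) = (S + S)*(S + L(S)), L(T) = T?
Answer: -846 + sqrt(79586) ≈ -563.89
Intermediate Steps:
Q(S) = 4*S**2 (Q(S) = (S + S)*(S + S) = (2*S)*(2*S) = 4*S**2)
N(Y, D) = sqrt(D**2 + Y**2)
N(y(Q(4)), -281) + u(-633, -557) = sqrt((-281)**2 + 25**2) + (-213 - 633) = sqrt(78961 + 625) - 846 = sqrt(79586) - 846 = -846 + sqrt(79586)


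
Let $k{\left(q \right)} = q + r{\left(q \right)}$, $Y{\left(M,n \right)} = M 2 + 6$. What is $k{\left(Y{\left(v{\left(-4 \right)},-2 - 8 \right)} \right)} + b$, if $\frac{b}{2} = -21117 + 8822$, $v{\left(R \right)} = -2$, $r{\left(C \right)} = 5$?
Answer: $-24583$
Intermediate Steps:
$Y{\left(M,n \right)} = 6 + 2 M$ ($Y{\left(M,n \right)} = 2 M + 6 = 6 + 2 M$)
$b = -24590$ ($b = 2 \left(-21117 + 8822\right) = 2 \left(-12295\right) = -24590$)
$k{\left(q \right)} = 5 + q$ ($k{\left(q \right)} = q + 5 = 5 + q$)
$k{\left(Y{\left(v{\left(-4 \right)},-2 - 8 \right)} \right)} + b = \left(5 + \left(6 + 2 \left(-2\right)\right)\right) - 24590 = \left(5 + \left(6 - 4\right)\right) - 24590 = \left(5 + 2\right) - 24590 = 7 - 24590 = -24583$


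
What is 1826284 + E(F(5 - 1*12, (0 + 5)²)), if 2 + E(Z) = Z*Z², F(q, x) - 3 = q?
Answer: 1826218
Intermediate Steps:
F(q, x) = 3 + q
E(Z) = -2 + Z³ (E(Z) = -2 + Z*Z² = -2 + Z³)
1826284 + E(F(5 - 1*12, (0 + 5)²)) = 1826284 + (-2 + (3 + (5 - 1*12))³) = 1826284 + (-2 + (3 + (5 - 12))³) = 1826284 + (-2 + (3 - 7)³) = 1826284 + (-2 + (-4)³) = 1826284 + (-2 - 64) = 1826284 - 66 = 1826218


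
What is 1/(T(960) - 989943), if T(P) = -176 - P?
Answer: -1/991079 ≈ -1.0090e-6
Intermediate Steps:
1/(T(960) - 989943) = 1/((-176 - 1*960) - 989943) = 1/((-176 - 960) - 989943) = 1/(-1136 - 989943) = 1/(-991079) = -1/991079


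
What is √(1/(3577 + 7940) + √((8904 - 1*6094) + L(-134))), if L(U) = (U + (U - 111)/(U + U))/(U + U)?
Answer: √(206799252 + 8886966363*√201861107)/1543278 ≈ 7.2811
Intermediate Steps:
L(U) = (U + (-111 + U)/(2*U))/(2*U) (L(U) = (U + (-111 + U)/((2*U)))/((2*U)) = (U + (-111 + U)*(1/(2*U)))*(1/(2*U)) = (U + (-111 + U)/(2*U))*(1/(2*U)) = (U + (-111 + U)/(2*U))/(2*U))
√(1/(3577 + 7940) + √((8904 - 1*6094) + L(-134))) = √(1/(3577 + 7940) + √((8904 - 1*6094) + (¼)*(-111 - 134 + 2*(-134)²)/(-134)²)) = √(1/11517 + √((8904 - 6094) + (¼)*(1/17956)*(-111 - 134 + 2*17956))) = √(1/11517 + √(2810 + (¼)*(1/17956)*(-111 - 134 + 35912))) = √(1/11517 + √(2810 + (¼)*(1/17956)*35667)) = √(1/11517 + √(2810 + 35667/71824)) = √(1/11517 + √(201861107/71824)) = √(1/11517 + √201861107/268)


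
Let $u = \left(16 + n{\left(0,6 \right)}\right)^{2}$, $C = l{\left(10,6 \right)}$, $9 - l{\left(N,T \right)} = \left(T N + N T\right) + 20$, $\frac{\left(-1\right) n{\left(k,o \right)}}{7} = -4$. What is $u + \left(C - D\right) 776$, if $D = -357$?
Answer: $177312$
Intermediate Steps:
$n{\left(k,o \right)} = 28$ ($n{\left(k,o \right)} = \left(-7\right) \left(-4\right) = 28$)
$l{\left(N,T \right)} = -11 - 2 N T$ ($l{\left(N,T \right)} = 9 - \left(\left(T N + N T\right) + 20\right) = 9 - \left(\left(N T + N T\right) + 20\right) = 9 - \left(2 N T + 20\right) = 9 - \left(20 + 2 N T\right) = -11 - 2 N T$)
$C = -131$ ($C = -11 - 20 \cdot 6 = -11 - 120 = -131$)
$u = 1936$ ($u = \left(16 + 28\right)^{2} = 44^{2} = 1936$)
$u + \left(C - D\right) 776 = 1936 + \left(-131 - -357\right) 776 = 1936 + \left(-131 + 357\right) 776 = 1936 + 226 \cdot 776 = 1936 + 175376 = 177312$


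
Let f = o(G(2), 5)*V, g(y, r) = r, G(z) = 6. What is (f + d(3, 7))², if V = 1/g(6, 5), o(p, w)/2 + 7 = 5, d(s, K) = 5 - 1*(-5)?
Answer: 2116/25 ≈ 84.640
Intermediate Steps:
d(s, K) = 10 (d(s, K) = 5 + 5 = 10)
o(p, w) = -4 (o(p, w) = -14 + 2*5 = -14 + 10 = -4)
V = ⅕ (V = 1/5 = ⅕ ≈ 0.20000)
f = -⅘ (f = -4*⅕ = -⅘ ≈ -0.80000)
(f + d(3, 7))² = (-⅘ + 10)² = (46/5)² = 2116/25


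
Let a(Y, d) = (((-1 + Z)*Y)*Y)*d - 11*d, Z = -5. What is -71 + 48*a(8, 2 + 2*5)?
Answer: -227591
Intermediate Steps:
a(Y, d) = -11*d - 6*d*Y² (a(Y, d) = (((-1 - 5)*Y)*Y)*d - 11*d = ((-6*Y)*Y)*d - 11*d = (-6*Y²)*d - 11*d = -6*d*Y² - 11*d = -11*d - 6*d*Y²)
-71 + 48*a(8, 2 + 2*5) = -71 + 48*(-(2 + 2*5)*(11 + 6*8²)) = -71 + 48*(-(2 + 10)*(11 + 6*64)) = -71 + 48*(-1*12*(11 + 384)) = -71 + 48*(-1*12*395) = -71 + 48*(-4740) = -71 - 227520 = -227591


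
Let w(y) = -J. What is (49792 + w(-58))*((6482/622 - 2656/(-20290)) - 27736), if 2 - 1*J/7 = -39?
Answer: -866104053895267/631019 ≈ -1.3725e+9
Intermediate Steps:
J = 287 (J = 14 - 7*(-39) = 14 + 273 = 287)
w(y) = -287 (w(y) = -1*287 = -287)
(49792 + w(-58))*((6482/622 - 2656/(-20290)) - 27736) = (49792 - 287)*((6482/622 - 2656/(-20290)) - 27736) = 49505*((6482*(1/622) - 2656*(-1/20290)) - 27736) = 49505*((3241/311 + 1328/10145) - 27736) = 49505*(33292953/3155095 - 27736) = 49505*(-87476421967/3155095) = -866104053895267/631019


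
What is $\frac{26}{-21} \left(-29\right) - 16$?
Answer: $\frac{418}{21} \approx 19.905$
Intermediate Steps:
$\frac{26}{-21} \left(-29\right) - 16 = 26 \left(- \frac{1}{21}\right) \left(-29\right) - 16 = \left(- \frac{26}{21}\right) \left(-29\right) - 16 = \frac{754}{21} - 16 = \frac{418}{21}$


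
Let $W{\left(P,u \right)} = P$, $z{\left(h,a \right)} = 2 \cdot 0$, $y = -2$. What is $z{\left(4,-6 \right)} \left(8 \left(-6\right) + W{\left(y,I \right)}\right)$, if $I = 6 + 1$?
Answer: $0$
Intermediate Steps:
$I = 7$
$z{\left(h,a \right)} = 0$
$z{\left(4,-6 \right)} \left(8 \left(-6\right) + W{\left(y,I \right)}\right) = 0 \left(8 \left(-6\right) - 2\right) = 0 \left(-48 - 2\right) = 0 \left(-50\right) = 0$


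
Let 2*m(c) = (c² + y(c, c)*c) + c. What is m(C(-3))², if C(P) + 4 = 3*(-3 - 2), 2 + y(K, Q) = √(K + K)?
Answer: 65341/2 - 3610*I*√38 ≈ 32671.0 - 22254.0*I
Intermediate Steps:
y(K, Q) = -2 + √2*√K (y(K, Q) = -2 + √(K + K) = -2 + √(2*K) = -2 + √2*√K)
C(P) = -19 (C(P) = -4 + 3*(-3 - 2) = -4 + 3*(-5) = -4 - 15 = -19)
m(c) = c/2 + c²/2 + c*(-2 + √2*√c)/2 (m(c) = ((c² + (-2 + √2*√c)*c) + c)/2 = ((c² + c*(-2 + √2*√c)) + c)/2 = (c + c² + c*(-2 + √2*√c))/2 = c/2 + c²/2 + c*(-2 + √2*√c)/2)
m(C(-3))² = ((½)*(-19)*(-1 - 19 + √2*√(-19)))² = ((½)*(-19)*(-1 - 19 + √2*(I*√19)))² = ((½)*(-19)*(-1 - 19 + I*√38))² = ((½)*(-19)*(-20 + I*√38))² = (190 - 19*I*√38/2)²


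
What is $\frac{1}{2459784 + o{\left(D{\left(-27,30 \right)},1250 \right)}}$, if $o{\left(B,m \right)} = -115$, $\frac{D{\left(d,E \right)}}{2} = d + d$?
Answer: $\frac{1}{2459669} \approx 4.0656 \cdot 10^{-7}$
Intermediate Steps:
$D{\left(d,E \right)} = 4 d$ ($D{\left(d,E \right)} = 2 \left(d + d\right) = 2 \cdot 2 d = 4 d$)
$\frac{1}{2459784 + o{\left(D{\left(-27,30 \right)},1250 \right)}} = \frac{1}{2459784 - 115} = \frac{1}{2459669}$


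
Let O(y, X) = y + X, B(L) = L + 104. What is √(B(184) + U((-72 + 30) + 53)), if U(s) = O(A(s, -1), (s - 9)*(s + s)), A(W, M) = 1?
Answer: 3*√37 ≈ 18.248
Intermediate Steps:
B(L) = 104 + L
O(y, X) = X + y
U(s) = 1 + 2*s*(-9 + s) (U(s) = (s - 9)*(s + s) + 1 = (-9 + s)*(2*s) + 1 = 2*s*(-9 + s) + 1 = 1 + 2*s*(-9 + s))
√(B(184) + U((-72 + 30) + 53)) = √((104 + 184) + (1 + 2*((-72 + 30) + 53)*(-9 + ((-72 + 30) + 53)))) = √(288 + (1 + 2*(-42 + 53)*(-9 + (-42 + 53)))) = √(288 + (1 + 2*11*(-9 + 11))) = √(288 + (1 + 2*11*2)) = √(288 + (1 + 44)) = √(288 + 45) = √333 = 3*√37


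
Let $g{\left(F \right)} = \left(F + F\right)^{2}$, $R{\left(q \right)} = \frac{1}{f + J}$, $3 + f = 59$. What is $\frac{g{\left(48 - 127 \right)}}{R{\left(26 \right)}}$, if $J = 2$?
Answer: $1447912$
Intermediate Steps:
$f = 56$ ($f = -3 + 59 = 56$)
$R{\left(q \right)} = \frac{1}{58}$ ($R{\left(q \right)} = \frac{1}{56 + 2} = \frac{1}{58}$)
$g{\left(F \right)} = 4 F^{2}$ ($g{\left(F \right)} = \left(2 F\right)^{2} = 4 F^{2}$)
$\frac{g{\left(48 - 127 \right)}}{R{\left(26 \right)}} = 4 \left(48 - 127\right)^{2} \frac{1}{\frac{1}{58}} = 4 \left(-79\right)^{2} \cdot 58 = 4 \cdot 6241 \cdot 58 = 24964 \cdot 58 = 1447912$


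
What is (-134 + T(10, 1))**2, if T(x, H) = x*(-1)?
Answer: 20736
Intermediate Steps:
T(x, H) = -x
(-134 + T(10, 1))**2 = (-134 - 1*10)**2 = (-134 - 10)**2 = (-144)**2 = 20736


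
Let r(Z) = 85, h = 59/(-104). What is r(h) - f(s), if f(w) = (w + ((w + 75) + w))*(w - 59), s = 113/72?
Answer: 8057135/1728 ≈ 4662.7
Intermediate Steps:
h = -59/104 (h = 59*(-1/104) = -59/104 ≈ -0.56731)
s = 113/72 (s = 113*(1/72) = 113/72 ≈ 1.5694)
f(w) = (-59 + w)*(75 + 3*w) (f(w) = (w + ((75 + w) + w))*(-59 + w) = (w + (75 + 2*w))*(-59 + w) = (75 + 3*w)*(-59 + w) = (-59 + w)*(75 + 3*w))
r(h) - f(s) = 85 - (-4425 - 102*113/72 + 3*(113/72)**2) = 85 - (-4425 - 1921/12 + 3*(12769/5184)) = 85 - (-4425 - 1921/12 + 12769/1728) = 85 - 1*(-7910255/1728) = 85 + 7910255/1728 = 8057135/1728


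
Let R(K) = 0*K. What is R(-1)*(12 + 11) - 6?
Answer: -6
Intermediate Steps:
R(K) = 0
R(-1)*(12 + 11) - 6 = 0*(12 + 11) - 6 = 0*23 - 6 = 0 - 6 = -6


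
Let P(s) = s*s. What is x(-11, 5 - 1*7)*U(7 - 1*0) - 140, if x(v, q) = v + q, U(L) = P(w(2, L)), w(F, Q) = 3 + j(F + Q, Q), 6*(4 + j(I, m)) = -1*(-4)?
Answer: -1273/9 ≈ -141.44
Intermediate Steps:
j(I, m) = -10/3 (j(I, m) = -4 + (-1*(-4))/6 = -4 + (⅙)*4 = -4 + ⅔ = -10/3)
w(F, Q) = -⅓ (w(F, Q) = 3 - 10/3 = -⅓)
P(s) = s²
U(L) = ⅑ (U(L) = (-⅓)² = ⅑)
x(v, q) = q + v
x(-11, 5 - 1*7)*U(7 - 1*0) - 140 = ((5 - 1*7) - 11)*(⅑) - 140 = ((5 - 7) - 11)*(⅑) - 140 = (-2 - 11)*(⅑) - 140 = -13*⅑ - 140 = -13/9 - 140 = -1273/9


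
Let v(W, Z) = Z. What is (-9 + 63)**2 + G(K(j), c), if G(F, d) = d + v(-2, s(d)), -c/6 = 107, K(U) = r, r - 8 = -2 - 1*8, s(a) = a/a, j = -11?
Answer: 2275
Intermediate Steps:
s(a) = 1
r = -2 (r = 8 + (-2 - 1*8) = 8 + (-2 - 8) = 8 - 10 = -2)
K(U) = -2
c = -642 (c = -6*107 = -642)
G(F, d) = 1 + d (G(F, d) = d + 1 = 1 + d)
(-9 + 63)**2 + G(K(j), c) = (-9 + 63)**2 + (1 - 642) = 54**2 - 641 = 2916 - 641 = 2275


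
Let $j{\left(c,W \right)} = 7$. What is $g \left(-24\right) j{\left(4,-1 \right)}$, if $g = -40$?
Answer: $6720$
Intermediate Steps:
$g \left(-24\right) j{\left(4,-1 \right)} = \left(-40\right) \left(-24\right) 7 = 960 \cdot 7 = 6720$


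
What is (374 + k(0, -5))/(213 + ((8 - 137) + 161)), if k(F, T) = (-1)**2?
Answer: 75/49 ≈ 1.5306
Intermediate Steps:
k(F, T) = 1
(374 + k(0, -5))/(213 + ((8 - 137) + 161)) = (374 + 1)/(213 + ((8 - 137) + 161)) = 375/(213 + (-129 + 161)) = 375/(213 + 32) = 375/245 = 375*(1/245) = 75/49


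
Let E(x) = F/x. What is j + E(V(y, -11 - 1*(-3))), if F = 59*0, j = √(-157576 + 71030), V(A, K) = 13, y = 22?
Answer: I*√86546 ≈ 294.19*I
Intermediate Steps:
j = I*√86546 (j = √(-86546) = I*√86546 ≈ 294.19*I)
F = 0
E(x) = 0 (E(x) = 0/x = 0)
j + E(V(y, -11 - 1*(-3))) = I*√86546 + 0 = I*√86546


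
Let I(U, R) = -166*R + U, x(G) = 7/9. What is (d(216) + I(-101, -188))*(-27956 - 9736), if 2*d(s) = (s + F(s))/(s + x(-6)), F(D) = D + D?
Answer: -2287628230716/1951 ≈ -1.1725e+9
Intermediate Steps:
x(G) = 7/9 (x(G) = 7*(⅑) = 7/9)
F(D) = 2*D
I(U, R) = U - 166*R
d(s) = 3*s/(2*(7/9 + s)) (d(s) = ((s + 2*s)/(s + 7/9))/2 = ((3*s)/(7/9 + s))/2 = (3*s/(7/9 + s))/2 = 3*s/(2*(7/9 + s)))
(d(216) + I(-101, -188))*(-27956 - 9736) = ((27/2)*216/(7 + 9*216) + (-101 - 166*(-188)))*(-27956 - 9736) = ((27/2)*216/(7 + 1944) + (-101 + 31208))*(-37692) = ((27/2)*216/1951 + 31107)*(-37692) = ((27/2)*216*(1/1951) + 31107)*(-37692) = (2916/1951 + 31107)*(-37692) = (60692673/1951)*(-37692) = -2287628230716/1951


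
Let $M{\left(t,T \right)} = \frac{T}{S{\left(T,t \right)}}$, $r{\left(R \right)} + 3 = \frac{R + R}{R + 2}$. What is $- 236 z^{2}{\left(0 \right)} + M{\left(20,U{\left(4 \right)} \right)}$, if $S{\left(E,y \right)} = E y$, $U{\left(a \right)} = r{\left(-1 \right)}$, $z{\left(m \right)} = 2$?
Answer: $- \frac{18879}{20} \approx -943.95$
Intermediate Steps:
$r{\left(R \right)} = -3 + \frac{2 R}{2 + R}$ ($r{\left(R \right)} = -3 + \frac{R + R}{R + 2} = -3 + \frac{2 R}{2 + R}$)
$U{\left(a \right)} = -5$ ($U{\left(a \right)} = \frac{-6 - -1}{2 - 1} = \frac{-6 + 1}{1} = 1 \left(-5\right) = -5$)
$M{\left(t,T \right)} = \frac{1}{t}$ ($M{\left(t,T \right)} = \frac{T}{T t} = T \frac{1}{T t} = \frac{1}{t}$)
$- 236 z^{2}{\left(0 \right)} + M{\left(20,U{\left(4 \right)} \right)} = - 236 \cdot 2^{2} + \frac{1}{20} = \left(-236\right) 4 + \frac{1}{20} = -944 + \frac{1}{20} = - \frac{18879}{20}$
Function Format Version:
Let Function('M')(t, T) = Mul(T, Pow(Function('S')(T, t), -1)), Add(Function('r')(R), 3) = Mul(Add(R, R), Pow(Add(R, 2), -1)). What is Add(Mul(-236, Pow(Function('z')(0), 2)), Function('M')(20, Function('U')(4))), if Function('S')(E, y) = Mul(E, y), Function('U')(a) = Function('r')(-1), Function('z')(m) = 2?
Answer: Rational(-18879, 20) ≈ -943.95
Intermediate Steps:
Function('r')(R) = Add(-3, Mul(2, R, Pow(Add(2, R), -1))) (Function('r')(R) = Add(-3, Mul(Add(R, R), Pow(Add(R, 2), -1))) = Add(-3, Mul(Mul(2, R), Pow(Add(2, R), -1))) = Add(-3, Mul(2, R, Pow(Add(2, R), -1))))
Function('U')(a) = -5 (Function('U')(a) = Mul(Pow(Add(2, -1), -1), Add(-6, Mul(-1, -1))) = Mul(Pow(1, -1), Add(-6, 1)) = Mul(1, -5) = -5)
Function('M')(t, T) = Pow(t, -1) (Function('M')(t, T) = Mul(T, Pow(Mul(T, t), -1)) = Mul(T, Mul(Pow(T, -1), Pow(t, -1))) = Pow(t, -1))
Add(Mul(-236, Pow(Function('z')(0), 2)), Function('M')(20, Function('U')(4))) = Add(Mul(-236, Pow(2, 2)), Pow(20, -1)) = Add(Mul(-236, 4), Rational(1, 20)) = Add(-944, Rational(1, 20)) = Rational(-18879, 20)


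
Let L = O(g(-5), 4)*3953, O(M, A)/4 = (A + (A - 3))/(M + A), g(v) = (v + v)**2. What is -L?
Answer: -19765/26 ≈ -760.19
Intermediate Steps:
g(v) = 4*v**2 (g(v) = (2*v)**2 = 4*v**2)
O(M, A) = 4*(-3 + 2*A)/(A + M) (O(M, A) = 4*((A + (A - 3))/(M + A)) = 4*((A + (-3 + A))/(A + M)) = 4*((-3 + 2*A)/(A + M)) = 4*(-3 + 2*A)/(A + M))
L = 19765/26 (L = (4*(-3 + 2*4)/(4 + 4*(-5)**2))*3953 = (4*(-3 + 8)/(4 + 4*25))*3953 = (4*5/(4 + 100))*3953 = (4*5/104)*3953 = (4*(1/104)*5)*3953 = (5/26)*3953 = 19765/26 ≈ 760.19)
-L = -1*19765/26 = -19765/26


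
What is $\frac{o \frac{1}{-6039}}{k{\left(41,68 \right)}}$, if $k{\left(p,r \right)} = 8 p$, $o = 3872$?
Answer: $- \frac{44}{22509} \approx -0.0019548$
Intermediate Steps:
$\frac{o \frac{1}{-6039}}{k{\left(41,68 \right)}} = \frac{3872 \frac{1}{-6039}}{8 \cdot 41} = \frac{3872 \left(- \frac{1}{6039}\right)}{328} = \left(- \frac{352}{549}\right) \frac{1}{328} = - \frac{44}{22509}$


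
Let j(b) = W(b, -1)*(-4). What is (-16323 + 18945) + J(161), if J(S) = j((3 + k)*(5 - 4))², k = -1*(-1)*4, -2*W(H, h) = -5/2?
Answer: 2647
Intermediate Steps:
W(H, h) = 5/4 (W(H, h) = -(-5)/(2*2) = -½*(-5/2) = 5/4)
k = 4 (k = 1*4 = 4)
j(b) = -5 (j(b) = (5/4)*(-4) = -5)
J(S) = 25 (J(S) = (-5)² = 25)
(-16323 + 18945) + J(161) = (-16323 + 18945) + 25 = 2622 + 25 = 2647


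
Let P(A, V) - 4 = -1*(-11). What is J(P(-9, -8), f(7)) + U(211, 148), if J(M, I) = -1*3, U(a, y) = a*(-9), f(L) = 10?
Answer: -1902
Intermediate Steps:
P(A, V) = 15 (P(A, V) = 4 - 1*(-11) = 4 + 11 = 15)
U(a, y) = -9*a
J(M, I) = -3
J(P(-9, -8), f(7)) + U(211, 148) = -3 - 9*211 = -3 - 1899 = -1902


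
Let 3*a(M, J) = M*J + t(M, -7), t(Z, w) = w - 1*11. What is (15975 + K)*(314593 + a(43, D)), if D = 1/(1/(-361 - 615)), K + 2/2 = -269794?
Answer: -228893099260/3 ≈ -7.6298e+10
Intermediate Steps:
K = -269795 (K = -1 - 269794 = -269795)
t(Z, w) = -11 + w (t(Z, w) = w - 11 = -11 + w)
D = -976 (D = 1/(1/(-976)) = 1/(-1/976) = -976)
a(M, J) = -6 + J*M/3 (a(M, J) = (M*J + (-11 - 7))/3 = (J*M - 18)/3 = (-18 + J*M)/3 = -6 + J*M/3)
(15975 + K)*(314593 + a(43, D)) = (15975 - 269795)*(314593 + (-6 + (⅓)*(-976)*43)) = -253820*(314593 + (-6 - 41968/3)) = -253820*(314593 - 41986/3) = -253820*901793/3 = -228893099260/3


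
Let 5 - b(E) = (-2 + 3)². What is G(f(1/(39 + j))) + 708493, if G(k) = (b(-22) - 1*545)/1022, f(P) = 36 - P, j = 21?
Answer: 724079305/1022 ≈ 7.0849e+5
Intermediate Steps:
b(E) = 4 (b(E) = 5 - (-2 + 3)² = 5 - 1*1² = 5 - 1*1 = 5 - 1 = 4)
G(k) = -541/1022 (G(k) = (4 - 1*545)/1022 = (4 - 545)*(1/1022) = -541*1/1022 = -541/1022)
G(f(1/(39 + j))) + 708493 = -541/1022 + 708493 = 724079305/1022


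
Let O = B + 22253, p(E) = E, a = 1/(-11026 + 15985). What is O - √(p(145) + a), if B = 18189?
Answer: 40442 - 4*√24762491/1653 ≈ 40430.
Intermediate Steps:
a = 1/4959 ≈ 0.00020165
O = 40442 (O = 18189 + 22253 = 40442)
O - √(p(145) + a) = 40442 - √(145 + 1/4959) = 40442 - √(719056/4959) = 40442 - 4*√24762491/1653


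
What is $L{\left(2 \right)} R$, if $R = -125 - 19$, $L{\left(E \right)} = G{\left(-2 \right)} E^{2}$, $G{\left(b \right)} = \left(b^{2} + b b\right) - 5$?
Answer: $-1728$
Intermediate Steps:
$G{\left(b \right)} = -5 + 2 b^{2}$ ($G{\left(b \right)} = \left(b^{2} + b^{2}\right) - 5 = 2 b^{2} - 5 = -5 + 2 b^{2}$)
$L{\left(E \right)} = 3 E^{2}$ ($L{\left(E \right)} = \left(-5 + 2 \left(-2\right)^{2}\right) E^{2} = \left(-5 + 2 \cdot 4\right) E^{2} = \left(-5 + 8\right) E^{2} = 3 E^{2}$)
$R = -144$ ($R = -125 - 19 = -144$)
$L{\left(2 \right)} R = 3 \cdot 2^{2} \left(-144\right) = 3 \cdot 4 \left(-144\right) = 12 \left(-144\right) = -1728$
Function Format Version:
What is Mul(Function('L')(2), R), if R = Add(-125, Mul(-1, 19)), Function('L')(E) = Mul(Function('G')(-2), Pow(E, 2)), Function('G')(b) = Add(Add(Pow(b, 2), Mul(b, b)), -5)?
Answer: -1728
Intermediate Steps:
Function('G')(b) = Add(-5, Mul(2, Pow(b, 2))) (Function('G')(b) = Add(Add(Pow(b, 2), Pow(b, 2)), -5) = Add(Mul(2, Pow(b, 2)), -5) = Add(-5, Mul(2, Pow(b, 2))))
Function('L')(E) = Mul(3, Pow(E, 2)) (Function('L')(E) = Mul(Add(-5, Mul(2, Pow(-2, 2))), Pow(E, 2)) = Mul(Add(-5, Mul(2, 4)), Pow(E, 2)) = Mul(Add(-5, 8), Pow(E, 2)) = Mul(3, Pow(E, 2)))
R = -144 (R = Add(-125, -19) = -144)
Mul(Function('L')(2), R) = Mul(Mul(3, Pow(2, 2)), -144) = Mul(Mul(3, 4), -144) = Mul(12, -144) = -1728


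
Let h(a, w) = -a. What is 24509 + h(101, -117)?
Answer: 24408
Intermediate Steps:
24509 + h(101, -117) = 24509 - 1*101 = 24509 - 101 = 24408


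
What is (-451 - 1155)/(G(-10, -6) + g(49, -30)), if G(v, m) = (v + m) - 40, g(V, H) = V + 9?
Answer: -803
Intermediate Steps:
g(V, H) = 9 + V
G(v, m) = -40 + m + v (G(v, m) = (m + v) - 40 = -40 + m + v)
(-451 - 1155)/(G(-10, -6) + g(49, -30)) = (-451 - 1155)/((-40 - 6 - 10) + (9 + 49)) = -1606/(-56 + 58) = -1606/2 = -1606*½ = -803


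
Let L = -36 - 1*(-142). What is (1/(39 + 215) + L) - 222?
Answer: -29463/254 ≈ -116.00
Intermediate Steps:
L = 106 (L = -36 + 142 = 106)
(1/(39 + 215) + L) - 222 = (1/(39 + 215) + 106) - 222 = (1/254 + 106) - 222 = 26925/254 - 222 = -29463/254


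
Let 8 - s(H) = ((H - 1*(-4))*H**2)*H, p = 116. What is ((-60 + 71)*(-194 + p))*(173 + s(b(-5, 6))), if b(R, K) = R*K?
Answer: 602160702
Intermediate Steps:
b(R, K) = K*R
s(H) = 8 - H**3*(4 + H) (s(H) = 8 - (H - 1*(-4))*H**2*H = 8 - (H + 4)*H**2*H = 8 - (4 + H)*H**2*H = 8 - H**2*(4 + H)*H = 8 - H**3*(4 + H))
((-60 + 71)*(-194 + p))*(173 + s(b(-5, 6))) = ((-60 + 71)*(-194 + 116))*(173 + (8 - (6*(-5))**4 - 4*(6*(-5))**3)) = (11*(-78))*(173 + (8 - 1*(-30)**4 - 4*(-30)**3)) = -858*(173 + (8 - 1*810000 - 4*(-27000))) = -858*(173 + (8 - 810000 + 108000)) = -858*(173 - 701992) = -858*(-701819) = 602160702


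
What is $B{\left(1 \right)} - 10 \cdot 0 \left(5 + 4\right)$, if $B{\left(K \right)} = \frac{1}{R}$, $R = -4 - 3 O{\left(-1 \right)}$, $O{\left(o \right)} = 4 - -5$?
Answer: $- \frac{1}{31} \approx -0.032258$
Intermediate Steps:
$O{\left(o \right)} = 9$ ($O{\left(o \right)} = 4 + 5 = 9$)
$R = -31$ ($R = -4 - 27 = -31$)
$B{\left(K \right)} = - \frac{1}{31}$ ($B{\left(K \right)} = \frac{1}{-31} = - \frac{1}{31}$)
$B{\left(1 \right)} - 10 \cdot 0 \left(5 + 4\right) = - \frac{1}{31} - 10 \cdot 0 \left(5 + 4\right) = - \frac{1}{31} - 10 \cdot 0 \cdot 9 = - \frac{1}{31} - 0 = - \frac{1}{31} + 0 = - \frac{1}{31}$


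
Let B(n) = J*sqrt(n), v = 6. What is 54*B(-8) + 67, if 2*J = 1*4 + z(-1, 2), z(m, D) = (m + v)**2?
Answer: 67 + 1566*I*sqrt(2) ≈ 67.0 + 2214.7*I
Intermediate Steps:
z(m, D) = (6 + m)**2 (z(m, D) = (m + 6)**2 = (6 + m)**2)
J = 29/2 (J = (1*4 + (6 - 1)**2)/2 = (4 + 5**2)/2 = (4 + 25)/2 = (1/2)*29 = 29/2 ≈ 14.500)
B(n) = 29*sqrt(n)/2
54*B(-8) + 67 = 54*(29*sqrt(-8)/2) + 67 = 54*(29*(2*I*sqrt(2))/2) + 67 = 54*(29*I*sqrt(2)) + 67 = 1566*I*sqrt(2) + 67 = 67 + 1566*I*sqrt(2)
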